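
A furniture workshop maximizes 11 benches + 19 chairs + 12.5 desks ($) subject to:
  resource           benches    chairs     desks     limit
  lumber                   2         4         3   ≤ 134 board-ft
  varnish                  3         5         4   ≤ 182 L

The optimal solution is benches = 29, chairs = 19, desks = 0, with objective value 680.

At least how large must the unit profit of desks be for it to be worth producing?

15

Check each constraint at x*: lumber 134/134 (tight); varnish 182/182 (tight).
The binding rows give the dual system: 2·y_lumber + 3·y_varnish = 11 and 4·y_lumber + 5·y_varnish = 19.
Solving: y_lumber = 1, y_varnish = 3.
desks enters the basis when its profit ≥ yᵀa₃ = 1·3 + 3·4 = 15.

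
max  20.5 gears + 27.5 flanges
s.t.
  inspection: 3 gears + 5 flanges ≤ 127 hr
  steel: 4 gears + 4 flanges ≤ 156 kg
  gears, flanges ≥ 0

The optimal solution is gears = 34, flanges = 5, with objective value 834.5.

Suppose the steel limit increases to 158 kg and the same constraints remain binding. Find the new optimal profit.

839.5

Both inspection and steel are binding at x*.
The binding rows give the dual system: 3·y_inspection + 4·y_steel = 20.5 and 5·y_inspection + 4·y_steel = 27.5.
This yields shadow prices y_inspection = 3.5, y_steel = 2.5.
Δz = y_steel·Δb = 2.5 × (2) = 5, so new z* = 834.5 + 5 = 839.5.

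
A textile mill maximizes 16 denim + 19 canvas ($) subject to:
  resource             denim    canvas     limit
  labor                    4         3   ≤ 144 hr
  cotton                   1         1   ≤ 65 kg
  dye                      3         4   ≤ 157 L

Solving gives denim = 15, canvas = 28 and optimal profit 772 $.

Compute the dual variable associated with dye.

Binding: labor and dye. Non-binding: cotton (22 unused).
Since cotton is not tight, its dual is 0.
Dual feasibility on the basic columns requires 4·y_labor + 3·y_dye = 16, 3·y_labor + 4·y_dye = 19.
This yields shadow prices y_labor = 1, y_dye = 4.
Shadow price of dye = 4.

4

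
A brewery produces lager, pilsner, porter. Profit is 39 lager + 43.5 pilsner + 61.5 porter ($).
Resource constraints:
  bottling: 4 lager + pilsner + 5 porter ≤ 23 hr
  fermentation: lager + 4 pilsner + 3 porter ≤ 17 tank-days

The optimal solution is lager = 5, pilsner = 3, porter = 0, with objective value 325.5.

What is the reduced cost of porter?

At the optimum: bottling uses 23 of 23 (binding); fermentation uses 17 of 17 (binding).
From A_Bᵀ y = c: 4·y_bottling + 1·y_fermentation = 39; 1·y_bottling + 4·y_fermentation = 43.5.
This yields shadow prices y_bottling = 7.5, y_fermentation = 9.
Reduced cost of porter: c₃ − yᵀa₃ = 61.5 − (7.5·5 + 9·3) = 61.5 − 64.5 = -3.

-3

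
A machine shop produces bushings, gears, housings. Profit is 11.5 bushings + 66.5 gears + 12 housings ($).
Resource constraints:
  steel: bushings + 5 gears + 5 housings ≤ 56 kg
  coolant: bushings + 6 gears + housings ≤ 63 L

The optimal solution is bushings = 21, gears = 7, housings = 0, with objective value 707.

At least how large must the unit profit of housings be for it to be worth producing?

21.5

Both steel and coolant are binding at x*.
From A_Bᵀ y = c: 1·y_steel + 1·y_coolant = 11.5; 5·y_steel + 6·y_coolant = 66.5.
→ y_steel = 2.5 and y_coolant = 9.
housings enters the basis when its profit ≥ yᵀa₃ = 2.5·5 + 9·1 = 21.5.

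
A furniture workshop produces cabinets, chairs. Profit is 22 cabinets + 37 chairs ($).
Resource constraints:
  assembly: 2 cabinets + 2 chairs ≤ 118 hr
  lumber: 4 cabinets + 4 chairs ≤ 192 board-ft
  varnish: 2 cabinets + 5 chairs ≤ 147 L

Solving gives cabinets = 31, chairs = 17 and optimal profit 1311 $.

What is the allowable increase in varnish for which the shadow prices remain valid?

Binding constraints: lumber, varnish. The basis is B = [[4,4],[2,5]] with det 12.
Per unit increase in varnish, x* moves by d = (-0.3333, 0.3333).
The basis stays optimal until cabinets reaches 0; allowable increase = 93 L.

93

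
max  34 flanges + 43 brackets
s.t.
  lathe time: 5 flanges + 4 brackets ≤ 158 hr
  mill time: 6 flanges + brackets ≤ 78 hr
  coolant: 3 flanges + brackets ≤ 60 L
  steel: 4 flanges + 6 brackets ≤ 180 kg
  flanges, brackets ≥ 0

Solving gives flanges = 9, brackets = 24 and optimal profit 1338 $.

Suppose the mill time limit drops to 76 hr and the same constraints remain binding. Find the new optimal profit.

1336

At the optimum: lathe time uses 141 of 158 (slack = 17); mill time uses 78 of 78 (binding); coolant uses 51 of 60 (slack = 9); steel uses 180 of 180 (binding).
Slack constraints have shadow price 0 (complementary slackness).
The binding rows give the dual system: 6·y_mill time + 4·y_steel = 34 and 1·y_mill time + 6·y_steel = 43.
Solving: y_mill time = 1, y_steel = 7.
Δz = y_mill time·Δb = 1 × (-2) = -2, so new z* = 1338 − 2 = 1336.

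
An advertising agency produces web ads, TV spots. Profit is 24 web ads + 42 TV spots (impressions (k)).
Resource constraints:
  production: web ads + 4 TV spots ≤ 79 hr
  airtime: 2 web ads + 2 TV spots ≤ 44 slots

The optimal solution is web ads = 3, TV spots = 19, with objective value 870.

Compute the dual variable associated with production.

6

Check each constraint at x*: production 79/79 (tight); airtime 44/44 (tight).
The binding rows give the dual system: 1·y_production + 2·y_airtime = 24 and 4·y_production + 2·y_airtime = 42.
This yields shadow prices y_production = 6, y_airtime = 9.
Shadow price of production = 6.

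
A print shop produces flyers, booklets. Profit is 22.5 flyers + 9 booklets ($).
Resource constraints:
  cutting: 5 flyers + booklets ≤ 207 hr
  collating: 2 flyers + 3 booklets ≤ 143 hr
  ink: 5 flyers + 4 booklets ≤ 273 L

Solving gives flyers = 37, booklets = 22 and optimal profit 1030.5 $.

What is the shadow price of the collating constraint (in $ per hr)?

0

At the optimum: cutting uses 207 of 207 (binding); collating uses 140 of 143 (slack = 3); ink uses 273 of 273 (binding).
By complementary slackness, y = 0 for the non-binding constraint.
Dual feasibility on the basic columns requires 5·y_cutting + 5·y_ink = 22.5, 1·y_cutting + 4·y_ink = 9.
Solving: y_cutting = 3, y_ink = 1.5.
Shadow price of collating = 0.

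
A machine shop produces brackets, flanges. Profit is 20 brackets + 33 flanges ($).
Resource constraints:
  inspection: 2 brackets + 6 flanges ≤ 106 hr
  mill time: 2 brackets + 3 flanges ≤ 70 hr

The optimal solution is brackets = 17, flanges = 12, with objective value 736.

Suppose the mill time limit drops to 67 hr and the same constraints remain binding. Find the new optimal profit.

709

Both inspection and mill time are binding at x*.
The binding rows give the dual system: 2·y_inspection + 2·y_mill time = 20 and 6·y_inspection + 3·y_mill time = 33.
Solving: y_inspection = 1, y_mill time = 9.
Δz = y_mill time·Δb = 9 × (-3) = -27, so new z* = 736 − 27 = 709.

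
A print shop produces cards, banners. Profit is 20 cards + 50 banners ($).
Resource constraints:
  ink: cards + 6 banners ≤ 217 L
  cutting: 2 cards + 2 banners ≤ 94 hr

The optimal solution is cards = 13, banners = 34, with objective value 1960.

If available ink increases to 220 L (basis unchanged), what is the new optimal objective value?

Check each constraint at x*: ink 217/217 (tight); cutting 94/94 (tight).
Dual feasibility on the basic columns requires 1·y_ink + 2·y_cutting = 20, 6·y_ink + 2·y_cutting = 50.
This yields shadow prices y_ink = 6, y_cutting = 7.
Δz = y_ink·Δb = 6 × (3) = 18, so new z* = 1960 + 18 = 1978.

1978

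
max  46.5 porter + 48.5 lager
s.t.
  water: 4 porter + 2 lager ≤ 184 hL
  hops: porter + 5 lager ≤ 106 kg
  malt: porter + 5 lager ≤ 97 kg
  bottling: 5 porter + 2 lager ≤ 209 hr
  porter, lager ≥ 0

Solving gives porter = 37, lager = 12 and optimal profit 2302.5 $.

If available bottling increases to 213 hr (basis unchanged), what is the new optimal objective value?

At the optimum: water uses 172 of 184 (slack = 12); hops uses 97 of 106 (slack = 9); malt uses 97 of 97 (binding); bottling uses 209 of 209 (binding).
Slack constraints have shadow price 0 (complementary slackness).
From A_Bᵀ y = c: 1·y_malt + 5·y_bottling = 46.5; 5·y_malt + 2·y_bottling = 48.5.
Solving: y_malt = 6.5, y_bottling = 8.
Δz = y_bottling·Δb = 8 × (4) = 32, so new z* = 2302.5 + 32 = 2334.5.

2334.5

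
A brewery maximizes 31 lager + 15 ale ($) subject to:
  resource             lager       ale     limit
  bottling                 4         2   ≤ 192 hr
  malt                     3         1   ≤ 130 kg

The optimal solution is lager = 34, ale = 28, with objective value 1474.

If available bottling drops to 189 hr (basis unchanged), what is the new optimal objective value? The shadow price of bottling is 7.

Δb = -3, so new z* = 1474 + (7)·(-3) = 1474 − 21 = 1453.

1453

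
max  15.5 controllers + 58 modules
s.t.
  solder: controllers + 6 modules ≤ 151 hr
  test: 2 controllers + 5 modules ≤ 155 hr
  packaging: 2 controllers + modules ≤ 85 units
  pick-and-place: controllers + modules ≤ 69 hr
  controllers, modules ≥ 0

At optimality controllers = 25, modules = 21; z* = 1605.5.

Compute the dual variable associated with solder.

5.5

Check each constraint at x*: solder 151/151 (tight); test 155/155 (tight); packaging 71/85 (slack 14); pick-and-place 46/69 (slack 23).
By complementary slackness, y = 0 for the non-binding constraints.
The binding rows give the dual system: 1·y_solder + 2·y_test = 15.5 and 6·y_solder + 5·y_test = 58.
This yields shadow prices y_solder = 5.5, y_test = 5.
Shadow price of solder = 5.5.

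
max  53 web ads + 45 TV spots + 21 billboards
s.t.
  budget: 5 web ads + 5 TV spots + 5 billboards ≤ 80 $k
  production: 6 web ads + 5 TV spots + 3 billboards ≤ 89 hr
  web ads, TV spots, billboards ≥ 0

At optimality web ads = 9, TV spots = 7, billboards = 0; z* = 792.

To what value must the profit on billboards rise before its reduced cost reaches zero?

29

Both budget and production are binding at x*.
From A_Bᵀ y = c: 5·y_budget + 6·y_production = 53; 5·y_budget + 5·y_production = 45.
This yields shadow prices y_budget = 1, y_production = 8.
billboards enters the basis when its profit ≥ yᵀa₃ = 1·5 + 8·3 = 29.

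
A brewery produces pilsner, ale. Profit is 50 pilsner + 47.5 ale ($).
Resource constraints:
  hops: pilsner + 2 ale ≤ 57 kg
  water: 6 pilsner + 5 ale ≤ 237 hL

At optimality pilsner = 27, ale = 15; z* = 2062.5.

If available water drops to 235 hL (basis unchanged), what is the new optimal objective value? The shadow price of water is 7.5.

2047.5

Δb = -2, so new z* = 2062.5 + (7.5)·(-2) = 2062.5 − 15 = 2047.5.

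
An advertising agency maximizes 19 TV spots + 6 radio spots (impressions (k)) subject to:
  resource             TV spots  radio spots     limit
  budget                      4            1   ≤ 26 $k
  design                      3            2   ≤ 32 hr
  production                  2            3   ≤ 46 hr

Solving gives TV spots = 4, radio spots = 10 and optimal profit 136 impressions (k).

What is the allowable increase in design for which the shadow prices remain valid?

4

Binding constraints: budget, design. The basis is B = [[4,1],[3,2]] with det 5.
Per unit increase in design, x* moves by d = (-0.2, 0.8).
The basis stays optimal until production becomes binding; allowable increase = 4 hr.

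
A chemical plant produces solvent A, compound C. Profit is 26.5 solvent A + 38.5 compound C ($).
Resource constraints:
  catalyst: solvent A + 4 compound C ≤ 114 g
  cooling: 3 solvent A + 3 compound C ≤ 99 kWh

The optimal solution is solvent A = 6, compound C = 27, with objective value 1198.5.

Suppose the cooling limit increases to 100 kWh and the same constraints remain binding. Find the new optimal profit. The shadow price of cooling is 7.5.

1206

Δb = 1, so new z* = 1198.5 + (7.5)·(1) = 1198.5 + 7.5 = 1206.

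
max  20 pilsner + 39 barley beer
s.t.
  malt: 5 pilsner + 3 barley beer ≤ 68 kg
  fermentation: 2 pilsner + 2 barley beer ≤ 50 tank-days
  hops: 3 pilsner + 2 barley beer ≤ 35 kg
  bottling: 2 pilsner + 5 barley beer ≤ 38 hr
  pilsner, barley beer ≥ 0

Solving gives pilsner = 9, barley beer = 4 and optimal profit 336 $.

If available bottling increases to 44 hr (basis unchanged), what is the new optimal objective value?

378

At the optimum: malt uses 57 of 68 (slack = 11); fermentation uses 26 of 50 (slack = 24); hops uses 35 of 35 (binding); bottling uses 38 of 38 (binding).
Since malt, fermentation are not tight, their duals are 0.
Dual feasibility on the basic columns requires 3·y_hops + 2·y_bottling = 20, 2·y_hops + 5·y_bottling = 39.
→ y_hops = 2 and y_bottling = 7.
Δz = y_bottling·Δb = 7 × (6) = 42, so new z* = 336 + 42 = 378.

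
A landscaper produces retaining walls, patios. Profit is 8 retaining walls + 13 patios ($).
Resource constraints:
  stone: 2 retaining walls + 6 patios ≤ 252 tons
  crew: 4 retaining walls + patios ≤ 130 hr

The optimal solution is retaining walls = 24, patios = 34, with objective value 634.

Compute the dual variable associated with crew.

Both stone and crew are binding at x*.
The binding rows give the dual system: 2·y_stone + 4·y_crew = 8 and 6·y_stone + 1·y_crew = 13.
→ y_stone = 2 and y_crew = 1.
Shadow price of crew = 1.

1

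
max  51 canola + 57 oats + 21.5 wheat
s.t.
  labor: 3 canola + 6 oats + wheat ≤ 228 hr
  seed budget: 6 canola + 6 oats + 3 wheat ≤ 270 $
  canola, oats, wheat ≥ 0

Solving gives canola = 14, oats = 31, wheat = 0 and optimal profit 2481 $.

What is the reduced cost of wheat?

Both labor and seed budget are binding at x*.
The binding rows give the dual system: 3·y_labor + 6·y_seed budget = 51 and 6·y_labor + 6·y_seed budget = 57.
This yields shadow prices y_labor = 2, y_seed budget = 7.5.
Reduced cost of wheat: c₃ − yᵀa₃ = 21.5 − (2·1 + 7.5·3) = 21.5 − 24.5 = -3.

-3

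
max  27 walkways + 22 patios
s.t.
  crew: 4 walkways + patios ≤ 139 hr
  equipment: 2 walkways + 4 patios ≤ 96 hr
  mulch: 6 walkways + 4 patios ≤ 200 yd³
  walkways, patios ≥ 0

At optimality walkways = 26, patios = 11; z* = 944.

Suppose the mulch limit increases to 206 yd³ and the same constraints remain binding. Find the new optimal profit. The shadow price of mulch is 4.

968

Δb = 6, so new z* = 944 + (4)·(6) = 944 + 24 = 968.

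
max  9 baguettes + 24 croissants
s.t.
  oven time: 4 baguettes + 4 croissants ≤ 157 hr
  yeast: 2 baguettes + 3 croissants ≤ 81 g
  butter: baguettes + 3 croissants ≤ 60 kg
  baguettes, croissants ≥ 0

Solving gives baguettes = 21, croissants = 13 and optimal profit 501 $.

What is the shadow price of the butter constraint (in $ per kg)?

At the optimum: oven time uses 136 of 157 (slack = 21); yeast uses 81 of 81 (binding); butter uses 60 of 60 (binding).
By complementary slackness, y = 0 for the non-binding constraint.
Dual feasibility on the basic columns requires 2·y_yeast + 1·y_butter = 9, 3·y_yeast + 3·y_butter = 24.
→ y_yeast = 1 and y_butter = 7.
Shadow price of butter = 7.

7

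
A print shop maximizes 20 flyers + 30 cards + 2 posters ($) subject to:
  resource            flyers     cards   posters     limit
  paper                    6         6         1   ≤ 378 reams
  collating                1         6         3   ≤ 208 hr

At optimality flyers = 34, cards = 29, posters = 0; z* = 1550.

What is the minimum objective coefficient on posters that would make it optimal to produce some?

9

Check each constraint at x*: paper 378/378 (tight); collating 208/208 (tight).
Dual feasibility on the basic columns requires 6·y_paper + 1·y_collating = 20, 6·y_paper + 6·y_collating = 30.
→ y_paper = 3 and y_collating = 2.
posters enters the basis when its profit ≥ yᵀa₃ = 3·1 + 2·3 = 9.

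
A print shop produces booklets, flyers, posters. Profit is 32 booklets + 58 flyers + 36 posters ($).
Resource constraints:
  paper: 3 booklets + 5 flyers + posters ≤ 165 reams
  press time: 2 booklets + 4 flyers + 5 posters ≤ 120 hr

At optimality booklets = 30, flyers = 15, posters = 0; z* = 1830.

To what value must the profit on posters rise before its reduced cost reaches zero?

Check each constraint at x*: paper 165/165 (tight); press time 120/120 (tight).
Dual feasibility on the basic columns requires 3·y_paper + 2·y_press time = 32, 5·y_paper + 4·y_press time = 58.
→ y_paper = 6 and y_press time = 7.
posters enters the basis when its profit ≥ yᵀa₃ = 6·1 + 7·5 = 41.

41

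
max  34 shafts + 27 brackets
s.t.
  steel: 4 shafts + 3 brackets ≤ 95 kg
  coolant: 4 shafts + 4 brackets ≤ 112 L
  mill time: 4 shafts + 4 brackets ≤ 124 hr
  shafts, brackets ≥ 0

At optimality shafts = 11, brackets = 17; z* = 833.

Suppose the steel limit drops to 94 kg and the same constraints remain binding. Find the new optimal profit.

At the optimum: steel uses 95 of 95 (binding); coolant uses 112 of 112 (binding); mill time uses 112 of 124 (slack = 12).
Since mill time is not tight, its dual is 0.
Dual feasibility on the basic columns requires 4·y_steel + 4·y_coolant = 34, 3·y_steel + 4·y_coolant = 27.
This yields shadow prices y_steel = 7, y_coolant = 1.5.
Δz = y_steel·Δb = 7 × (-1) = -7, so new z* = 833 − 7 = 826.

826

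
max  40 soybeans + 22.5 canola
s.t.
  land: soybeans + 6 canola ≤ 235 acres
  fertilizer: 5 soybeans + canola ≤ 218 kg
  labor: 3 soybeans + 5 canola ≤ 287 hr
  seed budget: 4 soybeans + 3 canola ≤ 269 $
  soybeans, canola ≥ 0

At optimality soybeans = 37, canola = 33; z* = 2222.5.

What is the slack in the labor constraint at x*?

11

labor used = 3·37 + 5·33 = 276; slack = 287 − 276 = 11.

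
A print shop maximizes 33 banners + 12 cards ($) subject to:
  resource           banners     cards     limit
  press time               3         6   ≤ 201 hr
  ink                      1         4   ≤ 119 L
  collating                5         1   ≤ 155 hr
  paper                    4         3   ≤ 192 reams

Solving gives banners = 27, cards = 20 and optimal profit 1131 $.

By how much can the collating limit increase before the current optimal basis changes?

Binding constraints: press time, collating. The basis is B = [[3,6],[5,1]] with det -27.
Per unit increase in collating, x* moves by d = (0.2222, -0.1111).
The basis stays optimal until paper becomes binding; allowable increase = 43.2 hr.

43.2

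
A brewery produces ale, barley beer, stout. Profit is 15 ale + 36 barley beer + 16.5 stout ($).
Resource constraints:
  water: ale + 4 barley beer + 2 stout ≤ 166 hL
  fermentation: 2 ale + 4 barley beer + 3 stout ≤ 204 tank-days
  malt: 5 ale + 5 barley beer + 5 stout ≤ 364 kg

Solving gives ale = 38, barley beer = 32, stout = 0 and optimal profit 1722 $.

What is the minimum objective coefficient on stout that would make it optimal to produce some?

24

Check each constraint at x*: water 166/166 (tight); fermentation 204/204 (tight); malt 350/364 (slack 14).
Slack constraints have shadow price 0 (complementary slackness).
Dual feasibility on the basic columns requires 1·y_water + 2·y_fermentation = 15, 4·y_water + 4·y_fermentation = 36.
→ y_water = 3 and y_fermentation = 6.
stout enters the basis when its profit ≥ yᵀa₃ = 3·2 + 6·3 = 24.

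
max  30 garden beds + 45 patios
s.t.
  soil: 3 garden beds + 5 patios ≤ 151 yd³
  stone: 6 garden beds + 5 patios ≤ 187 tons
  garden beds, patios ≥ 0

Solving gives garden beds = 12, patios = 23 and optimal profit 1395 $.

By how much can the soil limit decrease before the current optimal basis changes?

Binding constraints: soil, stone. The basis is B = [[3,5],[6,5]] with det -15.
Per unit decrease in soil, x* moves by d = (0.3333, -0.4).
The basis stays optimal until patios reaches 0; allowable decrease = 57.5 yd³.

57.5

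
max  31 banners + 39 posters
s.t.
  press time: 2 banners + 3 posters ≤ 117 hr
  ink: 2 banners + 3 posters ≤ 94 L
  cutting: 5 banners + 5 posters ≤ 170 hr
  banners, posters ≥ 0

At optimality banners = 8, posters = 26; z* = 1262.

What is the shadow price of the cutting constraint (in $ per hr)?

At the optimum: press time uses 94 of 117 (slack = 23); ink uses 94 of 94 (binding); cutting uses 170 of 170 (binding).
Slack constraints have shadow price 0 (complementary slackness).
Dual feasibility on the basic columns requires 2·y_ink + 5·y_cutting = 31, 3·y_ink + 5·y_cutting = 39.
→ y_ink = 8 and y_cutting = 3.
Shadow price of cutting = 3.

3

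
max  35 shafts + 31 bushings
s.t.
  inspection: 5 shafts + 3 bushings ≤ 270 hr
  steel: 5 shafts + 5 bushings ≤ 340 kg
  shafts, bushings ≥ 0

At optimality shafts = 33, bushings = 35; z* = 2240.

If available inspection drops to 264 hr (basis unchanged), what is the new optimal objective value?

At the optimum: inspection uses 270 of 270 (binding); steel uses 340 of 340 (binding).
Dual feasibility on the basic columns requires 5·y_inspection + 5·y_steel = 35, 3·y_inspection + 5·y_steel = 31.
→ y_inspection = 2 and y_steel = 5.
Δz = y_inspection·Δb = 2 × (-6) = -12, so new z* = 2240 − 12 = 2228.

2228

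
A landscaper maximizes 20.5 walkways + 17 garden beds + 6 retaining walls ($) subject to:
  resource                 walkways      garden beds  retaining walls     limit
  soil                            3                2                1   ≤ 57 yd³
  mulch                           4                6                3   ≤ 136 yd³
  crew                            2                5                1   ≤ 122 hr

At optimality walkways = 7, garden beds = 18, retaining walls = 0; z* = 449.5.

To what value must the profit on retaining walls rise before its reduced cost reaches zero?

At the optimum: soil uses 57 of 57 (binding); mulch uses 136 of 136 (binding); crew uses 104 of 122 (slack = 18).
Since crew is not tight, its dual is 0.
The binding rows give the dual system: 3·y_soil + 4·y_mulch = 20.5 and 2·y_soil + 6·y_mulch = 17.
Solving: y_soil = 5.5, y_mulch = 1.
retaining walls enters the basis when its profit ≥ yᵀa₃ = 5.5·1 + 1·3 = 8.5.

8.5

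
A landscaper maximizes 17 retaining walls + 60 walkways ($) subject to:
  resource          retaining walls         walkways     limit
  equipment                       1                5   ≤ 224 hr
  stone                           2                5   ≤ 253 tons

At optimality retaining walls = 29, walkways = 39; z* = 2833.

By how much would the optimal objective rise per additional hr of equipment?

Check each constraint at x*: equipment 224/224 (tight); stone 253/253 (tight).
Dual feasibility on the basic columns requires 1·y_equipment + 2·y_stone = 17, 5·y_equipment + 5·y_stone = 60.
Solving: y_equipment = 7, y_stone = 5.
Shadow price of equipment = 7.

7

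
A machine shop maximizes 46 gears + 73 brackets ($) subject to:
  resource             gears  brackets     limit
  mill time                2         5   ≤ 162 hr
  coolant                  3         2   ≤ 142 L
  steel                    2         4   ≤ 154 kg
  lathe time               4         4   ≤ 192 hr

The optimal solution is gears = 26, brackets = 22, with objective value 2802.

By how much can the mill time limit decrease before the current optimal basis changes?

60

Binding constraints: mill time, lathe time. The basis is B = [[2,5],[4,4]] with det -12.
Per unit decrease in mill time, x* moves by d = (0.3333, -0.3333).
The basis stays optimal until coolant becomes binding; allowable decrease = 60 hr.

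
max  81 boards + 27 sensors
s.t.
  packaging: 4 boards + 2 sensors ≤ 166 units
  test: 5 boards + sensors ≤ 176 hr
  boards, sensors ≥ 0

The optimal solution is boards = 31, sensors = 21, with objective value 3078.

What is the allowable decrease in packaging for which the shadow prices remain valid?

Binding constraints: packaging, test. The basis is B = [[4,2],[5,1]] with det -6.
Per unit decrease in packaging, x* moves by d = (0.1667, -0.8333).
The basis stays optimal until sensors reaches 0; allowable decrease = 25.2 units.

25.2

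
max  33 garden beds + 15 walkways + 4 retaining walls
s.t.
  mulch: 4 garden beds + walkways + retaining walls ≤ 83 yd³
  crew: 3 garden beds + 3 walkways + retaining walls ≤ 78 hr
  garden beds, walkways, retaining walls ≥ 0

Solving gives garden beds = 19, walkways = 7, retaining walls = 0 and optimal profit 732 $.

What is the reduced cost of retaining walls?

Check each constraint at x*: mulch 83/83 (tight); crew 78/78 (tight).
From A_Bᵀ y = c: 4·y_mulch + 3·y_crew = 33; 1·y_mulch + 3·y_crew = 15.
This yields shadow prices y_mulch = 6, y_crew = 3.
Reduced cost of retaining walls: c₃ − yᵀa₃ = 4 − (6·1 + 3·1) = 4 − 9 = -5.

-5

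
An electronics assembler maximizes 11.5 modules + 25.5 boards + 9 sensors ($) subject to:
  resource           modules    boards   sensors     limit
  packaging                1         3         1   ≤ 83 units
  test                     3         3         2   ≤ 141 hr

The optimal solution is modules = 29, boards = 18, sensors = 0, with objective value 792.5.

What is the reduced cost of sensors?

Check each constraint at x*: packaging 83/83 (tight); test 141/141 (tight).
From A_Bᵀ y = c: 1·y_packaging + 3·y_test = 11.5; 3·y_packaging + 3·y_test = 25.5.
→ y_packaging = 7 and y_test = 1.5.
Reduced cost of sensors: c₃ − yᵀa₃ = 9 − (7·1 + 1.5·2) = 9 − 10 = -1.

-1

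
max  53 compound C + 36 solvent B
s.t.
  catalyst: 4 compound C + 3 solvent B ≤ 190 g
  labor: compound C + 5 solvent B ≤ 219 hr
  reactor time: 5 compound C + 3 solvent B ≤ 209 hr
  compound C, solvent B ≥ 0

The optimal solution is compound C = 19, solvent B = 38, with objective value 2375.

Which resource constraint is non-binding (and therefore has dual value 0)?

catalyst: 190/190 (binding)
labor: 209/219 (slack 10)
reactor time: 209/209 (binding)
By complementary slackness, a constraint with positive slack has shadow price 0 → labor.

labor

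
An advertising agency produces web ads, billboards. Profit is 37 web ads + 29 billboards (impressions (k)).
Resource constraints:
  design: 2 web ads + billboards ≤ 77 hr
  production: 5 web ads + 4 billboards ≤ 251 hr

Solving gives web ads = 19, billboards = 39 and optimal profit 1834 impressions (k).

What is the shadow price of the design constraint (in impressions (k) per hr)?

1

Check each constraint at x*: design 77/77 (tight); production 251/251 (tight).
Dual feasibility on the basic columns requires 2·y_design + 5·y_production = 37, 1·y_design + 4·y_production = 29.
→ y_design = 1 and y_production = 7.
Shadow price of design = 1.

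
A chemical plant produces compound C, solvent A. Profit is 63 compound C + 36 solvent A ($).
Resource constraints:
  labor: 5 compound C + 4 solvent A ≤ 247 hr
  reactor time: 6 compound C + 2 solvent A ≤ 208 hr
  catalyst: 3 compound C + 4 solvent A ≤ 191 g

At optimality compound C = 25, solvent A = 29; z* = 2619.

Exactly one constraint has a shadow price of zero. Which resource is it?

labor

labor: 241/247 (slack 6)
reactor time: 208/208 (binding)
catalyst: 191/191 (binding)
By complementary slackness, a constraint with positive slack has shadow price 0 → labor.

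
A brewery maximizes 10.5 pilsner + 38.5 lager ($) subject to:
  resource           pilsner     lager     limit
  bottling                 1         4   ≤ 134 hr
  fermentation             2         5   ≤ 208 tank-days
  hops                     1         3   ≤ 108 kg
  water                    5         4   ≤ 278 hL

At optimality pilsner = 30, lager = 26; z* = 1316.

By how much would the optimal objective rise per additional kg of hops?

3.5

At the optimum: bottling uses 134 of 134 (binding); fermentation uses 190 of 208 (slack = 18); hops uses 108 of 108 (binding); water uses 254 of 278 (slack = 24).
Slack constraints have shadow price 0 (complementary slackness).
From A_Bᵀ y = c: 1·y_bottling + 1·y_hops = 10.5; 4·y_bottling + 3·y_hops = 38.5.
→ y_bottling = 7 and y_hops = 3.5.
Shadow price of hops = 3.5.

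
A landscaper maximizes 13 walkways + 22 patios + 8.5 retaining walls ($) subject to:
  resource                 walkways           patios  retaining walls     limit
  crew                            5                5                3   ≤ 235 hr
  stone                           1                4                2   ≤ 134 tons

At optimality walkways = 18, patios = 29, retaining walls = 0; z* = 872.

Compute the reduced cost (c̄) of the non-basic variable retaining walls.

-3.5

Both crew and stone are binding at x*.
Dual feasibility on the basic columns requires 5·y_crew + 1·y_stone = 13, 5·y_crew + 4·y_stone = 22.
→ y_crew = 2 and y_stone = 3.
Reduced cost of retaining walls: c₃ − yᵀa₃ = 8.5 − (2·3 + 3·2) = 8.5 − 12 = -3.5.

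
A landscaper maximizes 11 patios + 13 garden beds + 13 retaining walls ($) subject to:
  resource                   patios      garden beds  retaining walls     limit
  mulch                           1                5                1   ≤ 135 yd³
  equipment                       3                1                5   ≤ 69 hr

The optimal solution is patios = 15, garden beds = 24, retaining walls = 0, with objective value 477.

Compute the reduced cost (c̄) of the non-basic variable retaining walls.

At the optimum: mulch uses 135 of 135 (binding); equipment uses 69 of 69 (binding).
Dual feasibility on the basic columns requires 1·y_mulch + 3·y_equipment = 11, 5·y_mulch + 1·y_equipment = 13.
Solving: y_mulch = 2, y_equipment = 3.
Reduced cost of retaining walls: c₃ − yᵀa₃ = 13 − (2·1 + 3·5) = 13 − 17 = -4.

-4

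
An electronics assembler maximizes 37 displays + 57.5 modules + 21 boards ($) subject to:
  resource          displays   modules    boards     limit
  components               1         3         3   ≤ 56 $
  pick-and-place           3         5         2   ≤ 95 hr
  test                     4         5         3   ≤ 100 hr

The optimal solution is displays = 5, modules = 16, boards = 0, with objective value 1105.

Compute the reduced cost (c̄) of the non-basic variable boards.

Check each constraint at x*: components 53/56 (slack 3); pick-and-place 95/95 (tight); test 100/100 (tight).
Slack constraints have shadow price 0 (complementary slackness).
From A_Bᵀ y = c: 3·y_pick-and-place + 4·y_test = 37; 5·y_pick-and-place + 5·y_test = 57.5.
→ y_pick-and-place = 9 and y_test = 2.5.
Reduced cost of boards: c₃ − yᵀa₃ = 21 − (9·2 + 2.5·3) = 21 − 25.5 = -4.5.

-4.5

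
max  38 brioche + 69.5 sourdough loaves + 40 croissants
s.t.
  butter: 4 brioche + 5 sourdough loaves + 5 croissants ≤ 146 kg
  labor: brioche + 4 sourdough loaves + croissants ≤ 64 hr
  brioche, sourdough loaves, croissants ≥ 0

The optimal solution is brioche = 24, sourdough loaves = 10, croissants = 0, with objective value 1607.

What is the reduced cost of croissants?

-5.5

Check each constraint at x*: butter 146/146 (tight); labor 64/64 (tight).
Dual feasibility on the basic columns requires 4·y_butter + 1·y_labor = 38, 5·y_butter + 4·y_labor = 69.5.
Solving: y_butter = 7.5, y_labor = 8.
Reduced cost of croissants: c₃ − yᵀa₃ = 40 − (7.5·5 + 8·1) = 40 − 45.5 = -5.5.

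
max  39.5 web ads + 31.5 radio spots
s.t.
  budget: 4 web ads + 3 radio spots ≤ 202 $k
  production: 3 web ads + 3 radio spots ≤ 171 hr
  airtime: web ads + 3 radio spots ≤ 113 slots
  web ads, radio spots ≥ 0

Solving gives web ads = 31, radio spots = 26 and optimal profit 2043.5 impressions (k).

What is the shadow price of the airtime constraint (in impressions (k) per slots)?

Check each constraint at x*: budget 202/202 (tight); production 171/171 (tight); airtime 109/113 (slack 4).
By complementary slackness, y = 0 for the non-binding constraint.
Dual feasibility on the basic columns requires 4·y_budget + 3·y_production = 39.5, 3·y_budget + 3·y_production = 31.5.
Solving: y_budget = 8, y_production = 2.5.
Shadow price of airtime = 0.

0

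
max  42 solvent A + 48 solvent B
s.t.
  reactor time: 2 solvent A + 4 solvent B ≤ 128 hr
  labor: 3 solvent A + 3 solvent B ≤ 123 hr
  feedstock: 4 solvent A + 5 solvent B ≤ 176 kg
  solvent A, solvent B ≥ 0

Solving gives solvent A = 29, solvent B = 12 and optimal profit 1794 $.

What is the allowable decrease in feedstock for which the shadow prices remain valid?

12

Binding constraints: labor, feedstock. The basis is B = [[3,3],[4,5]] with det 3.
Per unit decrease in feedstock, x* moves by d = (1, -1).
The basis stays optimal until solvent B reaches 0; allowable decrease = 12 kg.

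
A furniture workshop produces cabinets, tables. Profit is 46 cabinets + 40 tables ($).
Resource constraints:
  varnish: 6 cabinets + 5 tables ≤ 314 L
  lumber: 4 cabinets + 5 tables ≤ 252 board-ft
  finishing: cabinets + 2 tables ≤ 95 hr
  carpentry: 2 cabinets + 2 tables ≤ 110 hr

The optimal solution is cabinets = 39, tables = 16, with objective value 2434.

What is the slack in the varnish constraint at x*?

0

varnish used = 6·39 + 5·16 = 314; slack = 314 − 314 = 0.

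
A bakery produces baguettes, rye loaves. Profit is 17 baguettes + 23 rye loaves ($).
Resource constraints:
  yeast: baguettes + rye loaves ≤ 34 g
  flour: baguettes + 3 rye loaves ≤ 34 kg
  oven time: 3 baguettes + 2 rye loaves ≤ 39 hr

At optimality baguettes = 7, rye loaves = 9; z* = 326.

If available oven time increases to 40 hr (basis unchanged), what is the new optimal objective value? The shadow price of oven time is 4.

Δb = 1, so new z* = 326 + (4)·(1) = 326 + 4 = 330.

330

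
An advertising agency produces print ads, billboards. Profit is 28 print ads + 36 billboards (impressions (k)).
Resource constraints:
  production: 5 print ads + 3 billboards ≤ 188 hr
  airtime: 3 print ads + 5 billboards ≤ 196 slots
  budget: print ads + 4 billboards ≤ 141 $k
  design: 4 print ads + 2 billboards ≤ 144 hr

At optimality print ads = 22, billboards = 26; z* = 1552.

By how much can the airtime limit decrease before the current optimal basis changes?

Binding constraints: production, airtime. The basis is B = [[5,3],[3,5]] with det 16.
Per unit decrease in airtime, x* moves by d = (0.1875, -0.3125).
The basis stays optimal until design becomes binding; allowable decrease = 32 slots.

32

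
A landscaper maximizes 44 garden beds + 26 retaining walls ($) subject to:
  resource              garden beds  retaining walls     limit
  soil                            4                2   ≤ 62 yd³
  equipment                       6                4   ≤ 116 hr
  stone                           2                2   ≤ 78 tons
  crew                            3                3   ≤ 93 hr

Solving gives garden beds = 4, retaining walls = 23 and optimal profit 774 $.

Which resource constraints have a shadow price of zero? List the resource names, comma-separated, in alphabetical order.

soil: 62/62 (binding)
equipment: 116/116 (binding)
stone: 54/78 (slack 24)
crew: 81/93 (slack 12)
By complementary slackness, a constraint with positive slack has shadow price 0 → crew, stone.

crew, stone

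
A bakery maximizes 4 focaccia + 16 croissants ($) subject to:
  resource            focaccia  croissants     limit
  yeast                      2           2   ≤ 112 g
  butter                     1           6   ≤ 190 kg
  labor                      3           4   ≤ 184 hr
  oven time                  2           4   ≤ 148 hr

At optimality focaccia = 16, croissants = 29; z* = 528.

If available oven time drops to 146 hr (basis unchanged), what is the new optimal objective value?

Binding: butter and oven time. Non-binding: yeast (22 unused), labor (20 unused).
By complementary slackness, y = 0 for the non-binding constraints.
The binding rows give the dual system: 1·y_butter + 2·y_oven time = 4 and 6·y_butter + 4·y_oven time = 16.
→ y_butter = 2 and y_oven time = 1.
Δz = y_oven time·Δb = 1 × (-2) = -2, so new z* = 528 − 2 = 526.

526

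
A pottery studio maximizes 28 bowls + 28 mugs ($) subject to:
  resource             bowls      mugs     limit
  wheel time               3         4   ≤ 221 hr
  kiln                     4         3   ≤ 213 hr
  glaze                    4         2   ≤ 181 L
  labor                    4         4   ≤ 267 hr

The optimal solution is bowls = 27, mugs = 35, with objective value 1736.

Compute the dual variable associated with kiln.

4

Binding: wheel time and kiln. Non-binding: glaze (3 unused), labor (19 unused).
Slack constraints have shadow price 0 (complementary slackness).
Dual feasibility on the basic columns requires 3·y_wheel time + 4·y_kiln = 28, 4·y_wheel time + 3·y_kiln = 28.
Solving: y_wheel time = 4, y_kiln = 4.
Shadow price of kiln = 4.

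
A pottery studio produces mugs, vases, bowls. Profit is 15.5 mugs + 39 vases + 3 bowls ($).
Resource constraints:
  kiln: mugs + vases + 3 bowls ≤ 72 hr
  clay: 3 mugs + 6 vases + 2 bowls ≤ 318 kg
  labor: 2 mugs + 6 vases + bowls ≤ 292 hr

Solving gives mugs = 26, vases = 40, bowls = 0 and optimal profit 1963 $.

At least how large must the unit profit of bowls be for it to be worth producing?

9

Binding: clay and labor. Non-binding: kiln (6 unused).
Slack constraints have shadow price 0 (complementary slackness).
The binding rows give the dual system: 3·y_clay + 2·y_labor = 15.5 and 6·y_clay + 6·y_labor = 39.
This yields shadow prices y_clay = 2.5, y_labor = 4.
bowls enters the basis when its profit ≥ yᵀa₃ = 2.5·2 + 4·1 = 9.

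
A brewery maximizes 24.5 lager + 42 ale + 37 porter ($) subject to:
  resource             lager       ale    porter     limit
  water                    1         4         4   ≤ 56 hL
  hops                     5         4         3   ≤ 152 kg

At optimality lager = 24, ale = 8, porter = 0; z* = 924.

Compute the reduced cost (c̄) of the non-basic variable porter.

Both water and hops are binding at x*.
The binding rows give the dual system: 1·y_water + 5·y_hops = 24.5 and 4·y_water + 4·y_hops = 42.
→ y_water = 7 and y_hops = 3.5.
Reduced cost of porter: c₃ − yᵀa₃ = 37 − (7·4 + 3.5·3) = 37 − 38.5 = -1.5.

-1.5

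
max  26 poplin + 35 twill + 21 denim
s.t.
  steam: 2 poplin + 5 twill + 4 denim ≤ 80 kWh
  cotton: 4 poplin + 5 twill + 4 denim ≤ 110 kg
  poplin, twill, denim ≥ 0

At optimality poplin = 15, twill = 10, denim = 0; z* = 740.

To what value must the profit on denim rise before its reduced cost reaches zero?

28

At the optimum: steam uses 80 of 80 (binding); cotton uses 110 of 110 (binding).
From A_Bᵀ y = c: 2·y_steam + 4·y_cotton = 26; 5·y_steam + 5·y_cotton = 35.
This yields shadow prices y_steam = 1, y_cotton = 6.
denim enters the basis when its profit ≥ yᵀa₃ = 1·4 + 6·4 = 28.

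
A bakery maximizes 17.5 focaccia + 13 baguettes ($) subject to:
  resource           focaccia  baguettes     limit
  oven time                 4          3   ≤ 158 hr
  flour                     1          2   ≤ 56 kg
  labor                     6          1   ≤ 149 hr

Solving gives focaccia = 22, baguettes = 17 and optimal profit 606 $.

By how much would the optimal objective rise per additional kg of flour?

Binding: flour and labor. Non-binding: oven time (19 unused).
Since oven time is not tight, its dual is 0.
Dual feasibility on the basic columns requires 1·y_flour + 6·y_labor = 17.5, 2·y_flour + 1·y_labor = 13.
Solving: y_flour = 5.5, y_labor = 2.
Shadow price of flour = 5.5.

5.5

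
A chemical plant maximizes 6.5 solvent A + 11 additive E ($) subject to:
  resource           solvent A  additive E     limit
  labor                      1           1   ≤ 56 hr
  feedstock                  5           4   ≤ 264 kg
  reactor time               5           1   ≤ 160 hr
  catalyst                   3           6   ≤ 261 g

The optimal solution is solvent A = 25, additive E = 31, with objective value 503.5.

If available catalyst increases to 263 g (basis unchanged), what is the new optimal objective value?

At the optimum: labor uses 56 of 56 (binding); feedstock uses 249 of 264 (slack = 15); reactor time uses 156 of 160 (slack = 4); catalyst uses 261 of 261 (binding).
By complementary slackness, y = 0 for the non-binding constraints.
The binding rows give the dual system: 1·y_labor + 3·y_catalyst = 6.5 and 1·y_labor + 6·y_catalyst = 11.
→ y_labor = 2 and y_catalyst = 1.5.
Δz = y_catalyst·Δb = 1.5 × (2) = 3, so new z* = 503.5 + 3 = 506.5.

506.5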